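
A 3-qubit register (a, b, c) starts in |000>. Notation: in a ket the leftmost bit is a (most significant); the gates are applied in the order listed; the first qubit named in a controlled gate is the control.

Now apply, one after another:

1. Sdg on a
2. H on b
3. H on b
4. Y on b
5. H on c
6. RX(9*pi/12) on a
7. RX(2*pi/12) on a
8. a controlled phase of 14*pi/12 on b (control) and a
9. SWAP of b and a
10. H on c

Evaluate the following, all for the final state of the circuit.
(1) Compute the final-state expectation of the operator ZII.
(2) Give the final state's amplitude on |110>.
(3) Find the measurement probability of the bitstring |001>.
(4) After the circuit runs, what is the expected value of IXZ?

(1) In the final state, ZII has expectation -1.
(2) The final state's coefficient on |110> equals (-sqrt(6*sqrt(2) + 12)/8 - sqrt(2*sqrt(2) + 4)/8 - sqrt(12 - 6*sqrt(2))/8 + sqrt(4 - 2*sqrt(2))/8)*exp(I*pi/6).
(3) Outcome |001> occurs with probability 0.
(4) In the final state, IXZ has expectation -sqrt(6)/8 + sqrt(2)/8.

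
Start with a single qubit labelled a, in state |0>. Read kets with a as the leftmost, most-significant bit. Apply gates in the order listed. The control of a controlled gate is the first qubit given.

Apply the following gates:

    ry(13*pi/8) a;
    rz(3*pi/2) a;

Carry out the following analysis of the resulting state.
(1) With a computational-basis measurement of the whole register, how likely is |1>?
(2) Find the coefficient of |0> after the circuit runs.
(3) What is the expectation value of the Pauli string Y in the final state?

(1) A full measurement returns |1> with probability sin(3*pi/16)**2.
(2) |0> carries amplitude exp(I*pi/4)*cos(3*pi/16) in the final state.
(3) In the final state, Y has expectation sqrt(sqrt(2) + 2)/2.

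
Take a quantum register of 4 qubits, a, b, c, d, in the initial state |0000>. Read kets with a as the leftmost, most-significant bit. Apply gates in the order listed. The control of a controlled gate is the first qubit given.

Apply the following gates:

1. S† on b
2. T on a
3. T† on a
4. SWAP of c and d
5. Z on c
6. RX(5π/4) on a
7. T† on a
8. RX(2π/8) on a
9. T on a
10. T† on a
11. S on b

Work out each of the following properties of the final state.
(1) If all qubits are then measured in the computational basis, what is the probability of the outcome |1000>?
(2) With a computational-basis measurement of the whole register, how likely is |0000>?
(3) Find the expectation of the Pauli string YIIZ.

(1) A full measurement returns |1000> with probability 3/4 - sqrt(2)/8.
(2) The probability of measuring |0000> is sqrt(2)/8 + 1/4.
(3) In the final state, YIIZ has expectation sqrt(2)/4 + 1/2.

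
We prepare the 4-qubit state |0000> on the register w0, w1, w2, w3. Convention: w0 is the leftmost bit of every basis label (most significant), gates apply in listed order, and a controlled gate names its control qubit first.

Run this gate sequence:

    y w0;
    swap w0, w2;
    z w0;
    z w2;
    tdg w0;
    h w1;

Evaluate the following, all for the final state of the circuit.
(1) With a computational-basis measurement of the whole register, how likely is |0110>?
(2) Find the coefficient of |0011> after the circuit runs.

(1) A full measurement returns |0110> with probability 1/2.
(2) The final state's coefficient on |0011> equals 0.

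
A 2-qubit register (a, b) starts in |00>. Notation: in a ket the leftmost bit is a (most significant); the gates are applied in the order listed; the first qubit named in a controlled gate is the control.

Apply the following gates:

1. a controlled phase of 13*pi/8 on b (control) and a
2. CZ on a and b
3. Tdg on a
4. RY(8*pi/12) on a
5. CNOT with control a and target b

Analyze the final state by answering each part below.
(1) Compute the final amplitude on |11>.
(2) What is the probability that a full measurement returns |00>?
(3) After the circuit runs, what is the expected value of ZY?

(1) |11> carries amplitude sqrt(3)/2 in the final state.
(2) Outcome |00> occurs with probability 1/4.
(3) In the final state, ZY has expectation 0.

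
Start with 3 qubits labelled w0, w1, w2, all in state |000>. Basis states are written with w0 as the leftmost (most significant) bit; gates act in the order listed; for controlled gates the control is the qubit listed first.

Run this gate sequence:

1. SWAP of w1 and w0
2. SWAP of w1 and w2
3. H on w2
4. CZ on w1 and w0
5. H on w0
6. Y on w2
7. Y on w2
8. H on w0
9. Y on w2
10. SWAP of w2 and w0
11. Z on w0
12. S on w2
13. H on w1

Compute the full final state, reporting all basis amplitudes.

After the circuit, the state carries amplitude -I/2 on |000>, 0 on |001>, -I/2 on |010>, 0 on |011>, -I/2 on |100>, 0 on |101>, -I/2 on |110>, 0 on |111>. Key observation: the block from step 5 through step 8 cancels to the identity and can be dropped.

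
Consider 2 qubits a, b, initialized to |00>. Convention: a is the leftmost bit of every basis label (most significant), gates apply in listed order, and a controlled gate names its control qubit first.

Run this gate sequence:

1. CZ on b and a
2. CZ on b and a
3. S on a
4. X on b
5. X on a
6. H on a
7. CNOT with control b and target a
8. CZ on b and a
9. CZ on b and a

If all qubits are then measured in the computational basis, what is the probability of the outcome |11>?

Outcome |11> occurs with probability 1/2.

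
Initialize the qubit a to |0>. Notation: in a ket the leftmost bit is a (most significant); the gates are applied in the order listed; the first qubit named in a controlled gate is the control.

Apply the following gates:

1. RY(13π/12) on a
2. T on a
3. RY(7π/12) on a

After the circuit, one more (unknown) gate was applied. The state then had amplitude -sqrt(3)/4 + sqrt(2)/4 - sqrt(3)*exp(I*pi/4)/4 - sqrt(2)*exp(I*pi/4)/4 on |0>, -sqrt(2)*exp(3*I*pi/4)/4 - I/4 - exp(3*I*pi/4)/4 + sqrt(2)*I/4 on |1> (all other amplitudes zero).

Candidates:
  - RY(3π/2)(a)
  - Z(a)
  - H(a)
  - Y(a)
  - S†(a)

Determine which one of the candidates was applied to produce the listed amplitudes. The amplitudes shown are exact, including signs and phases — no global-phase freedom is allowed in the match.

The unique candidate consistent with the amplitudes is S†(a).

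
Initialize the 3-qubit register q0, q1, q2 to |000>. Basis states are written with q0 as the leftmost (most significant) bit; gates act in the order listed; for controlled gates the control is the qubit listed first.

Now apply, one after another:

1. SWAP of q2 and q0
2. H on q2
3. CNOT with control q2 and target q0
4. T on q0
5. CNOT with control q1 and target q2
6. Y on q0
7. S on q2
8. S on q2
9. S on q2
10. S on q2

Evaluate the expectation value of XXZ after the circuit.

In the final state, XXZ has expectation 0. Key observation: gates 7-10 undo each other exactly, leaving only the rest of the circuit to track.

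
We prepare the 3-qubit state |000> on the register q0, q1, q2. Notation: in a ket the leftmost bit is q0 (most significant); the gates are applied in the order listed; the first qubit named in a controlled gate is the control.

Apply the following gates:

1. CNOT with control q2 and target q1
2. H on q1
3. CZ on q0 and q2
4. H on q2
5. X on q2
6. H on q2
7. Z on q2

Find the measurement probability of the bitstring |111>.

The probability of measuring |111> is 0. Key observation: the block from step 4 through step 7 cancels to the identity and can be dropped.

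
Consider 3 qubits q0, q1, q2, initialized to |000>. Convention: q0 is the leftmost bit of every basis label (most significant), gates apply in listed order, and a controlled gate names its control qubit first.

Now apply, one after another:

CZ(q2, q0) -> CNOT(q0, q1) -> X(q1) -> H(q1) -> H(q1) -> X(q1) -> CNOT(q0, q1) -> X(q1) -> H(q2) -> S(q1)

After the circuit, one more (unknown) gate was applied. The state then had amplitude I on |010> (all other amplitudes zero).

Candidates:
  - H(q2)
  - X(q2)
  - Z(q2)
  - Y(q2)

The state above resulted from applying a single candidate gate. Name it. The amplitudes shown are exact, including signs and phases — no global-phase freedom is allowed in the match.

The applied gate was H(q2). Key observation: the block from step 2 through step 7 cancels to the identity and can be dropped.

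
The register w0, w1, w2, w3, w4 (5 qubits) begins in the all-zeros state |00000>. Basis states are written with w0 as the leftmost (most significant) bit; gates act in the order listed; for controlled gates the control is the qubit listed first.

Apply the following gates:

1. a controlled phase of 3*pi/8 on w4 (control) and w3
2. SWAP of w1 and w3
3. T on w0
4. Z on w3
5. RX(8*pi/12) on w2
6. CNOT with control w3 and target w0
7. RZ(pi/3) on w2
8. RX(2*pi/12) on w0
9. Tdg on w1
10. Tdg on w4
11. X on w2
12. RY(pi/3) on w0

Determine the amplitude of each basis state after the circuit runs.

After the circuit, the state carries amplitude -3*sqrt(6)*exp(2*I*pi/3)/16 - 3*sqrt(2)*exp(2*I*pi/3)/16 - sqrt(6)*exp(I*pi/6)/16 + 3*sqrt(2)*exp(I*pi/6)/16 on |00000>, (-3*sqrt(2) - sqrt(6) - sqrt(6)*I + sqrt(2)*I)*exp(5*I*pi/6)/16 on |00100>, -3*sqrt(2)*exp(2*I*pi/3)/16 - 3*sqrt(6)*exp(I*pi/6)/16 - sqrt(6)*exp(2*I*pi/3)/16 + 3*sqrt(2)*exp(I*pi/6)/16 on |10000>, (-sqrt(6) - sqrt(2) - sqrt(6)*I + 3*sqrt(2)*I)*exp(5*I*pi/6)/16 on |10100>, and 0 on every other basis state.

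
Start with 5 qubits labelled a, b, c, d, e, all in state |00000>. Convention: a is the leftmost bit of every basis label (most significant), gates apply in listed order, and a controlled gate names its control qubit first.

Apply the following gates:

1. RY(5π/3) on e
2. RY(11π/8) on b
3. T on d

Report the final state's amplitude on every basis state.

The final amplitudes are sqrt(3)*cos(5*pi/16)/2 on |00000>, -cos(5*pi/16)/2 on |00001>, -sqrt(3)*sin(5*pi/16)/2 on |01000>, sin(5*pi/16)/2 on |01001>, and 0 on every other basis state.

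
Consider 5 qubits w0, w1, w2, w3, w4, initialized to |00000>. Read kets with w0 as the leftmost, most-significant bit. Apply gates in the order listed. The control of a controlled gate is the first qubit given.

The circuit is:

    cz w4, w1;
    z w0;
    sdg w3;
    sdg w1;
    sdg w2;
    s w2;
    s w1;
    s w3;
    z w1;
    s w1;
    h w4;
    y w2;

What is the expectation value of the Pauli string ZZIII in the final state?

The observable ZZIII averages to 1. Key observation: steps 3-8 multiply out to the identity, so the circuit reduces to the remaining gates.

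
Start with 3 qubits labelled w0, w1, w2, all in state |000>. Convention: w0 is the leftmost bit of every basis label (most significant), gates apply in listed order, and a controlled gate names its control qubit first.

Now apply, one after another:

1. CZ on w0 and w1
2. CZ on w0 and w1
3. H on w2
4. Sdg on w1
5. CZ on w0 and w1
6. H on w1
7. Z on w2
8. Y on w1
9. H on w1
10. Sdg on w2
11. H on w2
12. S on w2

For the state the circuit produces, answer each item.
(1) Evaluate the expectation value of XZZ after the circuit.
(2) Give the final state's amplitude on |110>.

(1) In the final state, XZZ has expectation 0. Key observation: steps 1-2 multiply out to the identity, so the circuit reduces to the remaining gates.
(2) |110> carries amplitude 0 in the final state.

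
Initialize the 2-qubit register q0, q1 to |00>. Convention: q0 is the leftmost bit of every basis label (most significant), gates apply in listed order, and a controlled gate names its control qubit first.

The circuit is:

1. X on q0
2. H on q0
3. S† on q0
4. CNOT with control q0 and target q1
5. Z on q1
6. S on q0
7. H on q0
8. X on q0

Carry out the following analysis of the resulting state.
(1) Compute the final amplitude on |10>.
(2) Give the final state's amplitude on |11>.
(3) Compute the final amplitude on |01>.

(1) |10> carries amplitude 1/2 in the final state.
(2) The final state's coefficient on |11> equals 1/2.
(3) |01> carries amplitude -1/2 in the final state.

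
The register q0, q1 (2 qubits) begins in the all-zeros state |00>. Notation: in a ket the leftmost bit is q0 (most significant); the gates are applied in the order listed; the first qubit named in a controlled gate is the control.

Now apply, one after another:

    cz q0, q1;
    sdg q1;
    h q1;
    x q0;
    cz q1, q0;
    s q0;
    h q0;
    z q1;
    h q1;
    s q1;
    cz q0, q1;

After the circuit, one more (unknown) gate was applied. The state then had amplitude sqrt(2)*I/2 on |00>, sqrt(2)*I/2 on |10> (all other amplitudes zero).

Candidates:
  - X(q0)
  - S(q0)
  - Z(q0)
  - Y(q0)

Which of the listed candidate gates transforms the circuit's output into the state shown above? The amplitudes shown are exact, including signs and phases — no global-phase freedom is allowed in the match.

The unique candidate consistent with the amplitudes is Z(q0).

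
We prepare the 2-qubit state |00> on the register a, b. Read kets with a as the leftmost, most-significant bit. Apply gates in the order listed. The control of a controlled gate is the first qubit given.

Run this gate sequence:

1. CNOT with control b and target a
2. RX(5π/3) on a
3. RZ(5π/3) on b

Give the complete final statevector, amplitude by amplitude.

The resulting statevector has amplitude sqrt(3)*exp(I*pi/6)/2 on |00>, 0 on |01>, exp(2*I*pi/3)/2 on |10>, 0 on |11>.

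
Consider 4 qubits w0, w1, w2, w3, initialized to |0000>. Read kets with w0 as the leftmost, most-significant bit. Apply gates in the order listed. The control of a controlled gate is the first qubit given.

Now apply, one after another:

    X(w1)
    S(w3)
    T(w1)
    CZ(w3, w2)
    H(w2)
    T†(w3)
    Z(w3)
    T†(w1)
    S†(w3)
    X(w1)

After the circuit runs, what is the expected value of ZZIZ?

The expectation value of ZZIZ is 1.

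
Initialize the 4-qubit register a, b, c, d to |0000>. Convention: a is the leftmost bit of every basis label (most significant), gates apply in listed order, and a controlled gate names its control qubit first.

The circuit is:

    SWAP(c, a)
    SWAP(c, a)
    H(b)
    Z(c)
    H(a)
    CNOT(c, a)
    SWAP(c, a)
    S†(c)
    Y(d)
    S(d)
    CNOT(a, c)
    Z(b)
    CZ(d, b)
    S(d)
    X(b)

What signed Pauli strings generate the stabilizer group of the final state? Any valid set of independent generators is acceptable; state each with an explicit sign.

One valid set of independent stabilizer generators is +IXII, -IIYI, +ZIII, -IIIZ (any independent generating set of the same group is equally correct). Key observation: gates 1-2 undo each other exactly, leaving only the rest of the circuit to track.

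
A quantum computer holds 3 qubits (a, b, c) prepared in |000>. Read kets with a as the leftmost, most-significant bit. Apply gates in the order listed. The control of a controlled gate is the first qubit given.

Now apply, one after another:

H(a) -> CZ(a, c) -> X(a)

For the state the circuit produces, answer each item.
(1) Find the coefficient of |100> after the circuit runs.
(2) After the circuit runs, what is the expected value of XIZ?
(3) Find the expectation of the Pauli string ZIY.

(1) The amplitude on |100> is sqrt(2)/2.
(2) The expectation value of XIZ is 1.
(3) The observable ZIY averages to 0.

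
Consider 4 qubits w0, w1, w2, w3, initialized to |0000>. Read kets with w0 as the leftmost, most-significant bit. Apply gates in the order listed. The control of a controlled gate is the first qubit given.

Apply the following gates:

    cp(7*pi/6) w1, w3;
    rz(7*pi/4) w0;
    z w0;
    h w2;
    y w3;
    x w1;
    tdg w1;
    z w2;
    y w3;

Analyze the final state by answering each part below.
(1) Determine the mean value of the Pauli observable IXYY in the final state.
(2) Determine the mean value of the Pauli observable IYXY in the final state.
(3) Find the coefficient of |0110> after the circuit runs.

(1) The observable IXYY averages to 0.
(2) In the final state, IYXY has expectation 0.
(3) The amplitude on |0110> is -sqrt(2)*exp(7*I*pi/8)/2.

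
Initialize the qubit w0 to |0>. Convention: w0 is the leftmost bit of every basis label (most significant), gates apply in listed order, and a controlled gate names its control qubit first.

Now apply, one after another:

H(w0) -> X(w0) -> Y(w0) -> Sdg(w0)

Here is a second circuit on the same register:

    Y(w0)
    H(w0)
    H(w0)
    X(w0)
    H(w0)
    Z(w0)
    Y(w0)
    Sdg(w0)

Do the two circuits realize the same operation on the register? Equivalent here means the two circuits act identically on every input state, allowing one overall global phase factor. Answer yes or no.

No, they are not equivalent — no single phase factor reconciles the two unitaries.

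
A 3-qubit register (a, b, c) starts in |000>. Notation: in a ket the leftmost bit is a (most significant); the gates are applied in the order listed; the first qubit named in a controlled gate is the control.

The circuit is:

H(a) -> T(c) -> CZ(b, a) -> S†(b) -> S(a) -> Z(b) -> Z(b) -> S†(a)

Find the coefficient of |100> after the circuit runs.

|100> carries amplitude sqrt(2)/2 in the final state. Key observation: gates 5-8 undo each other exactly, leaving only the rest of the circuit to track.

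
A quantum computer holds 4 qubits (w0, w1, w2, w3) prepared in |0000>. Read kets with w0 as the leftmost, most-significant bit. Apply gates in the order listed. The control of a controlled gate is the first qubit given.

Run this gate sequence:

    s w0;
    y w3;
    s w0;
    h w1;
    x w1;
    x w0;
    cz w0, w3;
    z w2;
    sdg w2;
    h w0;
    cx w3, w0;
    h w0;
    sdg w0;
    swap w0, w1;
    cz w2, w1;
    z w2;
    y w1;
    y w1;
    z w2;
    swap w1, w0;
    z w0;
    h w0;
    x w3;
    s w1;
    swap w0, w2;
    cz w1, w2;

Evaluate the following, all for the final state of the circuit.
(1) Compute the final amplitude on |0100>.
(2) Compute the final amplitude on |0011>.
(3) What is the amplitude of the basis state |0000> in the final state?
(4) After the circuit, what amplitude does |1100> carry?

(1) |0100> carries amplitude -I/2 in the final state. Key observation: steps 16-19 multiply out to the identity, so the circuit reduces to the remaining gates.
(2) |0011> carries amplitude 0 in the final state.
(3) |0000> carries amplitude -1/2 in the final state.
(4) The amplitude on |1100> is 0.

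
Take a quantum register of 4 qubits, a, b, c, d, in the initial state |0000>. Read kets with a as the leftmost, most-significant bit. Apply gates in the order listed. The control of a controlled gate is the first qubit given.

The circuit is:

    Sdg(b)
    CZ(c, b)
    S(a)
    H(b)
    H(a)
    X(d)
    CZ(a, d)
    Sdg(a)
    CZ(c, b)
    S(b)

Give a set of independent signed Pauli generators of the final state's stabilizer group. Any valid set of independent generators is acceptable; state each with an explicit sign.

The final state is stabilized by the group generated by +YIII, +IYII, +IIZI, -IIIZ; other independent generating sets are equally valid.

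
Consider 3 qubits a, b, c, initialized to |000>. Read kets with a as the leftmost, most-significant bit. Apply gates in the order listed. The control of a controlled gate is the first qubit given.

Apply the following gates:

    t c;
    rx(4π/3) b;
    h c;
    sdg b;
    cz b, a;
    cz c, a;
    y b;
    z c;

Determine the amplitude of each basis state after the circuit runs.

The resulting statevector has amplitude sqrt(6)*I/4 on |000>, -sqrt(6)*I/4 on |001>, -sqrt(2)*I/4 on |010>, sqrt(2)*I/4 on |011>, 0 on |100>, 0 on |101>, 0 on |110>, 0 on |111>.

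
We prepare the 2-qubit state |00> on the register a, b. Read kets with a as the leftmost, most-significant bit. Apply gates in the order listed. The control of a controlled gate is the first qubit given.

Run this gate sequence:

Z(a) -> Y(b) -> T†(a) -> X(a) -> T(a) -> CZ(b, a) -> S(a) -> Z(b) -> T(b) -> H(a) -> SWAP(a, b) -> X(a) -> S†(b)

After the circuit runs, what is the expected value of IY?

The expectation value of IY is 1.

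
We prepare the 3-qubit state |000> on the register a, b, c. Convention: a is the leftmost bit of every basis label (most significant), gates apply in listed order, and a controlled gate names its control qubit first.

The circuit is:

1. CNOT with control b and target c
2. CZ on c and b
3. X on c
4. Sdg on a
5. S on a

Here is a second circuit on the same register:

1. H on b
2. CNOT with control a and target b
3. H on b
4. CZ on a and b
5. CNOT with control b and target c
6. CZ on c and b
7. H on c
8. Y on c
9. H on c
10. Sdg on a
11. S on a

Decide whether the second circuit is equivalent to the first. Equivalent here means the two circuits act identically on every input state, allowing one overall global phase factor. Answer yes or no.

No — the two circuits implement different unitaries, even allowing a global phase.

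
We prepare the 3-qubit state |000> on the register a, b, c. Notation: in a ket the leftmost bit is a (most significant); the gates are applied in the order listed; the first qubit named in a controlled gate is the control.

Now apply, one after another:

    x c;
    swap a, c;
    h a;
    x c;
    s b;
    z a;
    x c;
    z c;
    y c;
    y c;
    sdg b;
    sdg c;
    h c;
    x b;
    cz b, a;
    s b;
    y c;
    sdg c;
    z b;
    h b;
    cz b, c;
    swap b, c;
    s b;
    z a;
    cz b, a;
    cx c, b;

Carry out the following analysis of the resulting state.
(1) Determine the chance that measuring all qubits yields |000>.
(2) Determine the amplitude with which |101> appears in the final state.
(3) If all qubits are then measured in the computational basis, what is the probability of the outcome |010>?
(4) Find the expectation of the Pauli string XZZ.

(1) Outcome |000> occurs with probability 1/8.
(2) The amplitude on |101> is -sqrt(2)/4.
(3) A full measurement returns |010> with probability 1/8.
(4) In the final state, XZZ has expectation 1.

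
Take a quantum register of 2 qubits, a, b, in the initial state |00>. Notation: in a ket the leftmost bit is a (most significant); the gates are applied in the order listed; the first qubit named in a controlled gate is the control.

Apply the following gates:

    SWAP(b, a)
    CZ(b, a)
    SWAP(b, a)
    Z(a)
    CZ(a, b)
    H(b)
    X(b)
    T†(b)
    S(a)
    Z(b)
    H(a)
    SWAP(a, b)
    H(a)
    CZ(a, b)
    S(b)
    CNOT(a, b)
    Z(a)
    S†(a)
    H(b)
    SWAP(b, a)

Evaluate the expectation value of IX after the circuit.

The expectation value of IX is 0.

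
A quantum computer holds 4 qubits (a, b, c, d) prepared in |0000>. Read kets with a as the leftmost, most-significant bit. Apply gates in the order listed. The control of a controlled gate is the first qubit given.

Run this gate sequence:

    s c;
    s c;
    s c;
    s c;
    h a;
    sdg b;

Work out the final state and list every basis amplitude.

The resulting statevector has amplitude sqrt(2)/2 on |0000>, sqrt(2)/2 on |1000>, and 0 on every other basis state. Key observation: steps 1-4 multiply out to the identity, so the circuit reduces to the remaining gates.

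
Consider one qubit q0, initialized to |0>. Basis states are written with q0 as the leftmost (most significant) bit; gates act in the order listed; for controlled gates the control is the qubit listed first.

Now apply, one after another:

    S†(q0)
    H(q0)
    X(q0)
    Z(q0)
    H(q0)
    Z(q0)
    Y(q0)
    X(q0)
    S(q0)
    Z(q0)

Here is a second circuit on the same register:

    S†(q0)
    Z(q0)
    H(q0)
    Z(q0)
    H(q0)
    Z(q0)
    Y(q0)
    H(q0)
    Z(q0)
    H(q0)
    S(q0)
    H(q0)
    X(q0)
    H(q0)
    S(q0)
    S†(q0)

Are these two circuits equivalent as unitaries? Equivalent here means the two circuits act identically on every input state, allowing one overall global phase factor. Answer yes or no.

Yes — the two circuits implement the same unitary up to a global phase.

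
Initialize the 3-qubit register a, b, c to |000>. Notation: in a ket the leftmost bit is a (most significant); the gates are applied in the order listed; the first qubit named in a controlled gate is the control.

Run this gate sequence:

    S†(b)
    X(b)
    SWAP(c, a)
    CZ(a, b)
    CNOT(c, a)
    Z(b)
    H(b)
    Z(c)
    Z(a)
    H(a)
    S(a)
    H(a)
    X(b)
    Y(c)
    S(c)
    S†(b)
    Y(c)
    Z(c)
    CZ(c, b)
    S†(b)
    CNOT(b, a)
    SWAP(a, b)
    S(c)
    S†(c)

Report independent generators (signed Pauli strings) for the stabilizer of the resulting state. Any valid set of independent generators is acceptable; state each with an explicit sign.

The final state is stabilized by the group generated by -YZI, -ZYI, +IIZ; other independent generating sets are equally valid. Key observation: the block from step 23 through step 24 cancels to the identity and can be dropped.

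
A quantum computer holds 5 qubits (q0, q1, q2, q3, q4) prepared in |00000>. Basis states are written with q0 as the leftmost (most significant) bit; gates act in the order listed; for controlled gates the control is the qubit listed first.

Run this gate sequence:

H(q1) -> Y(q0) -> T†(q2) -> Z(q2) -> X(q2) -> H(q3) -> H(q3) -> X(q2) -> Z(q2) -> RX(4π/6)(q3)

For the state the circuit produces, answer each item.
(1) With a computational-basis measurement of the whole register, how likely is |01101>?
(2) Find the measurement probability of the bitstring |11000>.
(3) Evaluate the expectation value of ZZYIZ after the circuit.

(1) The probability of measuring |01101> is 0. Key observation: steps 4-9 multiply out to the identity, so the circuit reduces to the remaining gates.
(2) The probability of measuring |11000> is 1/8.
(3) The expectation value of ZZYIZ is 0.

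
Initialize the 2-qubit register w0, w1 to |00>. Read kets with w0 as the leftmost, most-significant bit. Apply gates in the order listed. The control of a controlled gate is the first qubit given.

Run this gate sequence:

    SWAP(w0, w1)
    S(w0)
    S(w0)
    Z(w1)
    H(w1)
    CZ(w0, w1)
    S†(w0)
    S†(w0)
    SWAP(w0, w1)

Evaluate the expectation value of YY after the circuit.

In the final state, YY has expectation 0.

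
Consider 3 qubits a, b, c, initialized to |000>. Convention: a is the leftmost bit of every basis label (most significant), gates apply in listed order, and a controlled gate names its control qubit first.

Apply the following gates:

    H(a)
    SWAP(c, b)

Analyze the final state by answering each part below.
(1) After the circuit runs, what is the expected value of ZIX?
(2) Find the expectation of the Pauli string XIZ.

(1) The observable ZIX averages to 0.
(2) The observable XIZ averages to 1.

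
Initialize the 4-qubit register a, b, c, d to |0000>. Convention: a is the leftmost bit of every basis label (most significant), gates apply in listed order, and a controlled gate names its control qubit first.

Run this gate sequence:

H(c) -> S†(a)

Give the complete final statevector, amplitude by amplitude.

The final amplitudes are sqrt(2)/2 on |0000>, sqrt(2)/2 on |0010>, and 0 on every other basis state.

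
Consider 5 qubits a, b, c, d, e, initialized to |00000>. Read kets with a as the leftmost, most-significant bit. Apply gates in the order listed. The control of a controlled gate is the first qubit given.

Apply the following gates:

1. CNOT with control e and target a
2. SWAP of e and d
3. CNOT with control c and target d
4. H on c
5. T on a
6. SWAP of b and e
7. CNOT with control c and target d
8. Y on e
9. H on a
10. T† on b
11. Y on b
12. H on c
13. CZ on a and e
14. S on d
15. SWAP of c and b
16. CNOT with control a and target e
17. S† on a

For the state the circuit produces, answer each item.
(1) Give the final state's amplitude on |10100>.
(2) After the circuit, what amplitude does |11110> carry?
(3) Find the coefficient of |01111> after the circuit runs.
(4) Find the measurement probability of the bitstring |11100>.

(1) The amplitude on |10100> is -sqrt(2)*I/4.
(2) The final state's coefficient on |11110> equals -sqrt(2)/4.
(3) The amplitude on |01111> is sqrt(2)*I/4.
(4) The probability of measuring |11100> is 1/8.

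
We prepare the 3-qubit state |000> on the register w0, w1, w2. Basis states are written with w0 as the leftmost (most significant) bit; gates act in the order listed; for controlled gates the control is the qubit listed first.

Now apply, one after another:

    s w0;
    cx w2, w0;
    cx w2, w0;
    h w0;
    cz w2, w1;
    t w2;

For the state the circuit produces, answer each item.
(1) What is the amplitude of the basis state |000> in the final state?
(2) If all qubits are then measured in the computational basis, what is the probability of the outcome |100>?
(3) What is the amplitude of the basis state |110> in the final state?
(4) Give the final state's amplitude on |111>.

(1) The final state's coefficient on |000> equals sqrt(2)/2. Key observation: steps 2-3 multiply out to the identity, so the circuit reduces to the remaining gates.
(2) A full measurement returns |100> with probability 1/2.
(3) The amplitude on |110> is 0.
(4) The final state's coefficient on |111> equals 0.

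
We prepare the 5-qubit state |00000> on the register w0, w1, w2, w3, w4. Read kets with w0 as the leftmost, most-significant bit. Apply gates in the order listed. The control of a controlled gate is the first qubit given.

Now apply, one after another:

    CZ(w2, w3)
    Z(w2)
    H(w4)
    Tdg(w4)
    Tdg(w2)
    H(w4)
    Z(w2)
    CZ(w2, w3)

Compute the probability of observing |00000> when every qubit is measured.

The probability of measuring |00000> is sqrt(2)/4 + 1/2.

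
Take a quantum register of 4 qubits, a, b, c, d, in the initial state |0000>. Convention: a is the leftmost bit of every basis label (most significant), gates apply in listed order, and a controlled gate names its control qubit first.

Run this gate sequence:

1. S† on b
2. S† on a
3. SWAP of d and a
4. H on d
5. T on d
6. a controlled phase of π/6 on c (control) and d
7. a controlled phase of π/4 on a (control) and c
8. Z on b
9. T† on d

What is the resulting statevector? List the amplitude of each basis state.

The resulting statevector has amplitude sqrt(2)/2 on |0000>, sqrt(2)/2 on |0001>, and 0 on every other basis state.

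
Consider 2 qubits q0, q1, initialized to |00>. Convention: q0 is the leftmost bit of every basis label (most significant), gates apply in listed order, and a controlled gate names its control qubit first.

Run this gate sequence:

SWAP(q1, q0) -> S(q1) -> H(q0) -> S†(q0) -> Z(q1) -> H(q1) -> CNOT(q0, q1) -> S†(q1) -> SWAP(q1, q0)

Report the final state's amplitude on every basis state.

The final amplitudes are 1/2 on |00>, -I/2 on |01>, -I/2 on |10>, -1/2 on |11>.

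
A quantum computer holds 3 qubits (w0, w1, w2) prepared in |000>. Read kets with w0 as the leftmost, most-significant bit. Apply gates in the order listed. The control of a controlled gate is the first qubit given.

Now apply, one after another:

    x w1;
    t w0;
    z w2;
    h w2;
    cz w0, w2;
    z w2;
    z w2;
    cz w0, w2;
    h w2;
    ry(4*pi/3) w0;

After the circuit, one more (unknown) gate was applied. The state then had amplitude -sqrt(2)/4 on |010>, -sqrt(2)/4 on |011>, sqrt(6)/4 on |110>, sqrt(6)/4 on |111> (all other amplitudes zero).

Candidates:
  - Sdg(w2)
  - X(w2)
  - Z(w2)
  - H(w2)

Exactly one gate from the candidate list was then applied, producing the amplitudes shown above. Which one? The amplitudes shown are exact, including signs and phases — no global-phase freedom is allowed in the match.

The applied gate was H(w2). Key observation: steps 4-9 multiply out to the identity, so the circuit reduces to the remaining gates.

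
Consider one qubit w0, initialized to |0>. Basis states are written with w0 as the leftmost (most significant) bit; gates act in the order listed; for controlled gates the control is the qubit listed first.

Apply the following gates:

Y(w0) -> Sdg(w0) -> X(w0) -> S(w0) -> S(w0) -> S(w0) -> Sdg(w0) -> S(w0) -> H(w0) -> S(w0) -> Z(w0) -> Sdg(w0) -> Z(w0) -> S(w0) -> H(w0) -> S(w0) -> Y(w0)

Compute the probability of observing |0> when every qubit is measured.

A full measurement returns |0> with probability 1/2.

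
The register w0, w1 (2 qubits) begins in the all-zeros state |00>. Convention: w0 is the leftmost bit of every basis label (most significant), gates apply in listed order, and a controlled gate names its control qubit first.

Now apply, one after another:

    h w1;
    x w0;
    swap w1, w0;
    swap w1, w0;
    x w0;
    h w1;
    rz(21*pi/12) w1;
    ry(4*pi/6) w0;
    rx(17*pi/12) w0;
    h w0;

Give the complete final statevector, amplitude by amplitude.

The resulting statevector has amplitude -sqrt(12 - 6*sqrt(2))*exp(I*pi/8)/16 - sqrt(4 - 2*sqrt(2))*exp(I*pi/8)/16 + sqrt(12 - 6*sqrt(2))*exp(5*I*pi/8)/16 + sqrt(6*sqrt(2) + 12)*exp(I*pi/8)/16 + sqrt(2*sqrt(2) + 4)*exp(5*I*pi/8)/16 + 3*sqrt(2*sqrt(2) + 4)*exp(I*pi/8)/16 + 3*sqrt(4 - 2*sqrt(2))*exp(5*I*pi/8)/16 + sqrt(6*sqrt(2) + 12)*exp(5*I*pi/8)/16 on |00>, 0 on |01>, -3*sqrt(2*sqrt(2) + 4)*exp(I*pi/8)/16 - sqrt(2*sqrt(2) + 4)*exp(5*I*pi/8)/16 - sqrt(12 - 6*sqrt(2))*exp(5*I*pi/8)/16 - sqrt(4 - 2*sqrt(2))*exp(I*pi/8)/16 + sqrt(12 - 6*sqrt(2))*exp(I*pi/8)/16 + sqrt(6*sqrt(2) + 12)*exp(I*pi/8)/16 + 3*sqrt(4 - 2*sqrt(2))*exp(5*I*pi/8)/16 + sqrt(6*sqrt(2) + 12)*exp(5*I*pi/8)/16 on |10>, 0 on |11>.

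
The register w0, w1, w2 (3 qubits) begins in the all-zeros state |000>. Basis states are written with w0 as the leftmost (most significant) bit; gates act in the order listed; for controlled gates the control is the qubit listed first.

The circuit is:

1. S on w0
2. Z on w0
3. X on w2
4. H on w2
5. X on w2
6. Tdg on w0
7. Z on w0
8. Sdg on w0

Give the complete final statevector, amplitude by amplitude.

The final amplitudes are -sqrt(2)/2 on |000>, sqrt(2)/2 on |001>, and 0 on every other basis state.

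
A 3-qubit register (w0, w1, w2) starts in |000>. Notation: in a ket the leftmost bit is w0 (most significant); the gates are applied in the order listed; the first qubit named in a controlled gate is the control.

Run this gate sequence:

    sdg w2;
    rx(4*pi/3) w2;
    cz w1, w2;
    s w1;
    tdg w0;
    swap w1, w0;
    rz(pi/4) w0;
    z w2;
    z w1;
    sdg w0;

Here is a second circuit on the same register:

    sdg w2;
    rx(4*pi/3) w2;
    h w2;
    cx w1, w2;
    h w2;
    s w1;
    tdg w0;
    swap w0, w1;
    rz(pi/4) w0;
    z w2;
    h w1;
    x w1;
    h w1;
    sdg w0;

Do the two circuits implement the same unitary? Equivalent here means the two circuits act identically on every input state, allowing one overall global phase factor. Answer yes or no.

Yes — the two circuits implement the same unitary up to a global phase.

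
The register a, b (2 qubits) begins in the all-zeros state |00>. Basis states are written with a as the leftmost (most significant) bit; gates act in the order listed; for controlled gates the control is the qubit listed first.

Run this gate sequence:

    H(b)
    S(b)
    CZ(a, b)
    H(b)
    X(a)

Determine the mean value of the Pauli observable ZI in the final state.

The expectation value of ZI is -1.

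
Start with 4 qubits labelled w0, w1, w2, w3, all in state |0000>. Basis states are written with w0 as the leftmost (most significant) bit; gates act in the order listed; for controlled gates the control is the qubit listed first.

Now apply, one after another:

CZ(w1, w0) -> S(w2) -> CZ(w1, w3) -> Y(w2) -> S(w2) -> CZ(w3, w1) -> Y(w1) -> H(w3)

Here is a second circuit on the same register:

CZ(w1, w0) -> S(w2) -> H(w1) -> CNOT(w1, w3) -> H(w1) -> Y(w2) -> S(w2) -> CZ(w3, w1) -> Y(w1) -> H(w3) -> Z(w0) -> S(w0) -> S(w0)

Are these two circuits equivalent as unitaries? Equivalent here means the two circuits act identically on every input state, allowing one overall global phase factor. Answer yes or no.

No: there is an input state on which the two circuits produce genuinely different outputs (not merely differing by a phase).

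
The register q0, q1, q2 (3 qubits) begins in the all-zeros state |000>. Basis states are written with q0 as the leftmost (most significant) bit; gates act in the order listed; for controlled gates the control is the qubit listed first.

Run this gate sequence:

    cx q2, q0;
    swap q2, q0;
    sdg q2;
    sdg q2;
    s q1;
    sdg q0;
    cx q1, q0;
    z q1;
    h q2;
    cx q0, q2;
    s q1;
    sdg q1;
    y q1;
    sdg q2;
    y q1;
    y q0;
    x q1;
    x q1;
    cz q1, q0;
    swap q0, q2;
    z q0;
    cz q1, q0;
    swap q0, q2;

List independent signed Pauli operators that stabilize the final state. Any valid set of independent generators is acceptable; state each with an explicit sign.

The final state is stabilized by the group generated by +IIY, -ZII, +IZI; other independent generating sets are equally valid. Key observation: gates 17-18 undo each other exactly, leaving only the rest of the circuit to track.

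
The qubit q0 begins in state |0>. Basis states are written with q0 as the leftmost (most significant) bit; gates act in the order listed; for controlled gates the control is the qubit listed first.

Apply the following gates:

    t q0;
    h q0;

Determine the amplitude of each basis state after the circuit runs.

After the circuit, the state carries amplitude sqrt(2)/2 on |0>, sqrt(2)/2 on |1>.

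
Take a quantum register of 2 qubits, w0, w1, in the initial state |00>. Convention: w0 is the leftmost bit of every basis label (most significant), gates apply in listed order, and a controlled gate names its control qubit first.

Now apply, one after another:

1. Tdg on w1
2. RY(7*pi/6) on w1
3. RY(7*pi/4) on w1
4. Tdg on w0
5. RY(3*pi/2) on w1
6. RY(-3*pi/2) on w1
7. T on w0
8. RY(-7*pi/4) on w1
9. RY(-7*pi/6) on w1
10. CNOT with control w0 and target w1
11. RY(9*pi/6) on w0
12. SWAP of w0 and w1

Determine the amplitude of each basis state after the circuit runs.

The resulting statevector has amplitude -sqrt(2)/2 on |00>, sqrt(2)/2 on |01>, 0 on |10>, 0 on |11>.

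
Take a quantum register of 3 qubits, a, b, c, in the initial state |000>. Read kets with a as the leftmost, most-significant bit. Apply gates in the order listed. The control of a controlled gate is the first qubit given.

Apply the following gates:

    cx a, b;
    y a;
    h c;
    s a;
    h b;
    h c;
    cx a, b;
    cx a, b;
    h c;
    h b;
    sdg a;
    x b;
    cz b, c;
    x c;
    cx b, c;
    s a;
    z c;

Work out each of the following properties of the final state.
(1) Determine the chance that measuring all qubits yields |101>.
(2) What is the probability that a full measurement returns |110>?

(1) A full measurement returns |101> with probability 0. Key observation: gates 4-11 undo each other exactly, leaving only the rest of the circuit to track.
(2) A full measurement returns |110> with probability 1/2.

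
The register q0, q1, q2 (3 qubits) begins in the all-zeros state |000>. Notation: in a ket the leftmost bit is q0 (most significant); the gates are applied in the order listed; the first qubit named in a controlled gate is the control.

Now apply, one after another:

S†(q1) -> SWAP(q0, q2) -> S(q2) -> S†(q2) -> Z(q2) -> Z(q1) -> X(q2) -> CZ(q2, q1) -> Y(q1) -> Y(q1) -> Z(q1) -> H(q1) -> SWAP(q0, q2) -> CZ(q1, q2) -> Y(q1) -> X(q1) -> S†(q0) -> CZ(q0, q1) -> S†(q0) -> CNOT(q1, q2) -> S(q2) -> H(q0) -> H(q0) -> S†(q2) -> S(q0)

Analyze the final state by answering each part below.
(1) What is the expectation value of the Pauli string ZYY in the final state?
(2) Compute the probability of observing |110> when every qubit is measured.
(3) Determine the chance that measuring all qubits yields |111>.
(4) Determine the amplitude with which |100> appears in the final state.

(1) The expectation value of ZYY is 1.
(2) Outcome |110> occurs with probability 0.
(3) A full measurement returns |111> with probability 1/2.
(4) |100> carries amplitude sqrt(2)/2 in the final state.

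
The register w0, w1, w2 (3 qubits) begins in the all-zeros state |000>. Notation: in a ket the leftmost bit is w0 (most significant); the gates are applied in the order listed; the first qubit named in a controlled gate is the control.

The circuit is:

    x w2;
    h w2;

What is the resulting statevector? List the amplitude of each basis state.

After the circuit, the state carries amplitude sqrt(2)/2 on |000>, -sqrt(2)/2 on |001>, and 0 on every other basis state.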